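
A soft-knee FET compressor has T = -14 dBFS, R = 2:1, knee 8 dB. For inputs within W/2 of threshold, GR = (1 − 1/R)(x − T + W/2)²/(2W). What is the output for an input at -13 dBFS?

-13.78125 dBFS

x − T + W/2 = -13 − (-14) + 4 = 5.
GR = (1 − 1/2) × 5² / 16 = 0.5 × 25 / 16 = 0.78125 dB.
Output = -13 − 0.78125 = -13.78125 dBFS.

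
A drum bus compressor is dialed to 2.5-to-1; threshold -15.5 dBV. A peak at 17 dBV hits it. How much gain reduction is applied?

19.5 dB

The signal is 32.5 dB above threshold.
After 2.5:1 compression the overshoot becomes 32.5/2.5 = 13 dB.
Gain reduction = 32.5 − 13 = 19.5 dB.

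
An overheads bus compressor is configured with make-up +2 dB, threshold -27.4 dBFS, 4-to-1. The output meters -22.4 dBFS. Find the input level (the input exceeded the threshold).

-15.4 dBFS

Before make-up, the level was -22.4 − 2 = -24.4 dBFS.
Post-compression overshoot = -24.4 − (-27.4) = 3 dB.
Undo the ratio: input overshoot = 3 × 4 = 12 dB, giving input = -15.4 dBFS.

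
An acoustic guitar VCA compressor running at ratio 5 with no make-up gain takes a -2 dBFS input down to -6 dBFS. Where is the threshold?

-7 dBFS

Input is 5 dB above T (since output overshoot × R = input overshoot: (-6 − T)·5 = -2 − T gives T = -7 dBFS).
Check: -7 + (-2 − (-7))/5 = -7 + 1 = -6 dBFS. ✓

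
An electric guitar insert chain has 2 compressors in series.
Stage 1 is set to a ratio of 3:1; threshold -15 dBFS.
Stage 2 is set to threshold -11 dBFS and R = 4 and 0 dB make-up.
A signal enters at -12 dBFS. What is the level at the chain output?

-14 dBFS

Stage 1: -12 dBFS is 3 dB over -15 dBFS; at 3:1 that becomes 1 dB over, giving -14 dBFS.
Stage 2: -14 dBFS is at or below the -11 dBFS threshold — no compression; output -14 dBFS.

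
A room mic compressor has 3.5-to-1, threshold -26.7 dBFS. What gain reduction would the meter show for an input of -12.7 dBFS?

The signal is 14 dB above threshold.
After 3.5:1 compression the overshoot becomes 14/3.5 = 4 dB.
Gain reduction = 14 − 4 = 10 dB.

10 dB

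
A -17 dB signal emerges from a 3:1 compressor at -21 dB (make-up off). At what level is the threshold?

Gain reduction = -17 − (-21) = 4 dB; output overshoot = GR / (R − 1) = 4 / 2 = 2 dB.
Threshold = output − output overshoot = -21 − 2 = -23 dB.

-23 dB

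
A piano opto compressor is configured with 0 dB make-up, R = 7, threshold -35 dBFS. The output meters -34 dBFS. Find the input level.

That's 1 dB above the -35 dBFS threshold.
Before 7:1 compression the overshoot was 1 × 7 = 7 dB, so input = -35 + 7 = -28 dBFS.

-28 dBFS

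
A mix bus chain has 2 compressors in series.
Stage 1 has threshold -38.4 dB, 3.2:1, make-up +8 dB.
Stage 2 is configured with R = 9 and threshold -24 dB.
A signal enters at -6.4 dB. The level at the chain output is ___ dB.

Stage 1: -6.4 dB is 32 dB over -38.4 dB; at 3.2:1 that becomes 10 dB over, giving -28.4 dB; +8 dB make-up → -20.4 dB.
Stage 2: 3.6 dB above -24 dB, reduced 9:1 to 0.4 dB above → -23.6 dB.

-23.6 dB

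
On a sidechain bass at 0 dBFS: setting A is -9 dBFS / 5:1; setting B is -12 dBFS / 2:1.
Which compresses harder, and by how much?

A, by 1.2 dB

A: GR = 9 − 9/5 = 7.2 dB.
B: GR = 12 − 12/2 = 6 dB.
Difference: 1.2 dB in favour of A.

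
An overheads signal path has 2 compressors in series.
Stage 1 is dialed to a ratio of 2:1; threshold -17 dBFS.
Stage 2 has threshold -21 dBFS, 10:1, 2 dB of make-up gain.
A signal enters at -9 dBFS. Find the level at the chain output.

Stage 1: -9 dBFS is 8 dB over -17 dBFS; at 2:1 that becomes 4 dB over, giving -13 dBFS.
Stage 2: 8 dB above -21 dBFS, reduced 10:1 to 0.8 dB above → -20.2 dBFS; +2 dB make-up → -18.2 dBFS.

-18.2 dBFS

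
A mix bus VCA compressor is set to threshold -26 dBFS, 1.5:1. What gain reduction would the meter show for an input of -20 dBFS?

Overshoot = -20 − (-26) = 6 dB.
At 1.5:1, output sits 6/1.5 = 4 dB above threshold.
So the signal is attenuated by 6 − 4 = 2 dB.

2 dB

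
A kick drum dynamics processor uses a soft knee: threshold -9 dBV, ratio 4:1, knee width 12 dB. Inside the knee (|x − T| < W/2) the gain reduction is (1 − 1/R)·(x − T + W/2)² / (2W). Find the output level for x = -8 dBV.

x − T + W/2 = -8 − (-9) + 6 = 7.
GR = (1 − 1/4) × 7² / 24 = 0.75 × 49 / 24 = 1.53125 dB.
Output = -8 − 1.53125 = -9.53125 dBV.

-9.53125 dBV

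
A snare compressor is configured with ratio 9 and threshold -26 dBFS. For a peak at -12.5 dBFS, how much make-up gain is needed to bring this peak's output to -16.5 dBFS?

Without make-up, output = threshold + overshoot/9 = -26 + 1.5 = -24.5 dBFS.
Gap to target: 8 dB.

8 dB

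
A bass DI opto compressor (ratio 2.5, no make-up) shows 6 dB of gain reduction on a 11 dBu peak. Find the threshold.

1 dBu

Let T be the threshold. Output overshoot = (input overshoot)/R, so 5 − T = (11 − T)/2.5.
2.5·(5 − T) = 11 − T → 1.5·T = 12.5 − 11 = 1.5.
T = 1.5/1.5 = 1 dBu.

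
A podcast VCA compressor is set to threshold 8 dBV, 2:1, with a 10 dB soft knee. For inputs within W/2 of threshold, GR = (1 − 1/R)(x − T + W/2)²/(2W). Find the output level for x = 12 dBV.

9.975 dBV

x − T + W/2 = 12 − 8 + 5 = 9.
GR = (1 − 1/2) × 9² / 20 = 0.5 × 81 / 20 = 2.025 dB.
Output = 12 − 2.025 = 9.975 dBV.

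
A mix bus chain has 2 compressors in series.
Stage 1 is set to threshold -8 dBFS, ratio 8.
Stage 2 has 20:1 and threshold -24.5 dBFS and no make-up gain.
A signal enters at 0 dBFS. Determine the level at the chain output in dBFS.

Stage 1: 8 dB above -8 dBFS, reduced 8:1 to 1 dB above → -7 dBFS.
Stage 2: overshoot 17.5 dB → 17.5/20 = 0.875 dB → -23.625 dBFS.

-23.625 dBFS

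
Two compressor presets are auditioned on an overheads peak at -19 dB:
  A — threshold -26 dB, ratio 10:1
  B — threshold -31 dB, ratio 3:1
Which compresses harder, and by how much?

B, by 1.7 dB

A: GR = 7 − 7/10 = 6.3 dB.
B: GR = 12 − 12/3 = 8 dB.
B applies 1.7 dB more gain reduction.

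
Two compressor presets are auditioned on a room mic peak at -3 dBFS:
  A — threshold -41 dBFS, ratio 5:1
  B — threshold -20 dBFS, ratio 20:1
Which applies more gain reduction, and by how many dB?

A, by 14.25 dB

A: overshoot 38 dB → output overshoot 7.6 dB → GR 30.4 dB.
B: overshoot 17 dB → output overshoot 0.85 dB → GR 16.15 dB.
Difference: 14.25 dB in favour of A.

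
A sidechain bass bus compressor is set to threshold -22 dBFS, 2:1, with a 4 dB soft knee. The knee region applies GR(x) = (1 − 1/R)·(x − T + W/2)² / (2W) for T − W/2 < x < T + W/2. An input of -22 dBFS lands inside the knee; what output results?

x − T + W/2 = -22 − (-22) + 2 = 2.
GR = (1 − 1/2) × 2² / 8 = 0.5 × 4 / 8 = 0.25 dB.
Output = -22 − 0.25 = -22.25 dBFS.

-22.25 dBFS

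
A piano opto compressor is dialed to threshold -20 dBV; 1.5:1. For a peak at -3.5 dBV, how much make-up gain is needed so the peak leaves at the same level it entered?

5.5 dB

The peak compresses to -20 + 16.5/1.5 = -9 dBV.
To reach -3.5 dBV requires -3.5 − (-9) = 5.5 dB of make-up.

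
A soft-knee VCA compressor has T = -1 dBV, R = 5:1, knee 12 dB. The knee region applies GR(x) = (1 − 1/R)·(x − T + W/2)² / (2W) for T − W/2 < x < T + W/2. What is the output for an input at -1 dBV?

-2.2 dBV

x − T + W/2 = -1 − (-1) + 6 = 6.
GR = (1 − 1/5) × 6² / 24 = 0.8 × 36 / 24 = 1.2 dB.
Output = -1 − 1.2 = -2.2 dBV.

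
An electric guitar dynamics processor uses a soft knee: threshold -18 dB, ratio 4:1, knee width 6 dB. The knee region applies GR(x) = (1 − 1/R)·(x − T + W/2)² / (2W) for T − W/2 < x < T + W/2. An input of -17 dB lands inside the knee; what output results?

-18 dB

x − T + W/2 = -17 − (-18) + 3 = 4.
GR = (1 − 1/4) × 4² / 12 = 0.75 × 16 / 12 = 1 dB.
Output = -17 − 1 = -18 dB.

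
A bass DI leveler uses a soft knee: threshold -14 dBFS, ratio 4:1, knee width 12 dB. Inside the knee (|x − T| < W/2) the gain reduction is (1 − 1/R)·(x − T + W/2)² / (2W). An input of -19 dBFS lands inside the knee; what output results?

x − T + W/2 = -19 − (-14) + 6 = 1.
GR = (1 − 1/4) × 1² / 24 = 0.75 × 1 / 24 = 0.03125 dB.
Output = -19 − 0.03125 = -19.03125 dBFS.

-19.03125 dBFS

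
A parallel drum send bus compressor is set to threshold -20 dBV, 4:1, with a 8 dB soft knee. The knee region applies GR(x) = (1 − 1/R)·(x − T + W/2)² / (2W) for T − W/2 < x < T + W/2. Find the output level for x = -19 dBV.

x − T + W/2 = -19 − (-20) + 4 = 5.
GR = (1 − 1/4) × 5² / 16 = 0.75 × 25 / 16 = 1.171875 dB.
Output = -19 − 1.171875 = -20.171875 dBV.

-20.171875 dBV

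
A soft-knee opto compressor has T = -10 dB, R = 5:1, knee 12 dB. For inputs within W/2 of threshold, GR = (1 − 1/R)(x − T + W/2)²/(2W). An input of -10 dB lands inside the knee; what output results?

x − T + W/2 = -10 − (-10) + 6 = 6.
GR = (1 − 1/5) × 6² / 24 = 0.8 × 36 / 24 = 1.2 dB.
Output = -10 − 1.2 = -11.2 dB.

-11.2 dB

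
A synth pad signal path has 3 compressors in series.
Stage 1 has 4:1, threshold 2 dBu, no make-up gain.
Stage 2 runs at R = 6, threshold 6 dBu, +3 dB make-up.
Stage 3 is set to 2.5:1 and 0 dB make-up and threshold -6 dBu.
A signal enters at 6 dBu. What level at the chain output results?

Stage 1: overshoot 4 dB → 4/4 = 1 dB → 3 dBu.
Stage 2: 3 dBu is at or below the 6 dBu threshold — no compression; make-up brings it to 6 dBu.
Stage 3: 12 dB above -6 dBu, reduced 2.5:1 to 4.8 dB above → -1.2 dBu.

-1.2 dBu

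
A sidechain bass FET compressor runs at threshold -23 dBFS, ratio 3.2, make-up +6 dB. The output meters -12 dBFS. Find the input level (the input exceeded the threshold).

Remove make-up: -12 − 6 = -18 dBFS.
That's 5 dB above the -23 dBFS threshold.
Undo the ratio: input overshoot = 5 × 3.2 = 16 dB, giving input = -7 dBFS.

-7 dBFS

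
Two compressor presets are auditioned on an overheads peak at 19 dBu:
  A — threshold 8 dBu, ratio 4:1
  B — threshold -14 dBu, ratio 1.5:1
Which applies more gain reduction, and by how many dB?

B, by 2.75 dB

A: GR = 11 − 11/4 = 8.25 dB.
B: GR = 33 − 33/1.5 = 11 dB.
B applies 2.75 dB more gain reduction.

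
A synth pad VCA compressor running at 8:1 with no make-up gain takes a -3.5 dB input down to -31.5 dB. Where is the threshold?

Let T be the threshold. Output overshoot = (input overshoot)/R, so -31.5 − T = (-3.5 − T)/8.
8·(-31.5 − T) = -3.5 − T → 7·T = -252 − (-3.5) = -248.5.
T = -248.5/7 = -35.5 dB.

-35.5 dB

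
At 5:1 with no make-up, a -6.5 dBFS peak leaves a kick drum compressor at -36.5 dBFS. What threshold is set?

Input is 37.5 dB above T (since output overshoot × R = input overshoot: (-36.5 − T)·5 = -6.5 − T gives T = -44 dBFS).
Check: -44 + (-6.5 − (-44))/5 = -44 + 7.5 = -36.5 dBFS. ✓

-44 dBFS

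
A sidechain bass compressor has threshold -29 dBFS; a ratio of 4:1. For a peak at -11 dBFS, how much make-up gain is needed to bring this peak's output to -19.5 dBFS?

Without make-up, output = threshold + overshoot/4 = -29 + 4.5 = -24.5 dBFS.
Gap to target: 5 dB.

5 dB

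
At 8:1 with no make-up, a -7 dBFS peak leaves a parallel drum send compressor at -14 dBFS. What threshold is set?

Input is 8 dB above T (since output overshoot × R = input overshoot: (-14 − T)·8 = -7 − T gives T = -15 dBFS).
Check: -15 + (-7 − (-15))/8 = -15 + 1 = -14 dBFS. ✓

-15 dBFS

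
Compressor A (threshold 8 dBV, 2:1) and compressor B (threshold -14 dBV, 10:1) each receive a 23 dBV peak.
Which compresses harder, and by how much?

A: GR = 15 − 15/2 = 7.5 dB.
B: GR = 37 − 37/10 = 33.3 dB.
Difference: 25.8 dB in favour of B.

B, by 25.8 dB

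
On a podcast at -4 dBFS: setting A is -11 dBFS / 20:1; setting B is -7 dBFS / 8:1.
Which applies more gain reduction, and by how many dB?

A, by 4.025 dB

A: 7 dB over, compressed to 0.35 dB over, so 6.65 dB of GR.
B: 3 dB over, compressed to 0.375 dB over, so 2.625 dB of GR.
Difference: 4.025 dB in favour of A.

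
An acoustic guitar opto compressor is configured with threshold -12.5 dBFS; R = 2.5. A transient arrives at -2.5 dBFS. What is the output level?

-8.5 dBFS

Overshoot: -2.5 − (-12.5) = 10 dB.
2.5:1 compression reduces that to 10/2.5 = 4 dB over.
Output = -12.5 + 4 = -8.5 dBFS.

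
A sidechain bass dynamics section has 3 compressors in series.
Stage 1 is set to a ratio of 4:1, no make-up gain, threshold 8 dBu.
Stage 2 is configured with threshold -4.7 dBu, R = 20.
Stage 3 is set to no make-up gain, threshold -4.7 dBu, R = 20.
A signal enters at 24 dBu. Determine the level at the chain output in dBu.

-4.65825 dBu

Stage 1: 24 dBu is 16 dB over 8 dBu; at 4:1 that becomes 4 dB over, giving 12 dBu.
Stage 2: 16.7 dB above -4.7 dBu, reduced 20:1 to 0.835 dB above → -3.865 dBu.
Stage 3: overshoot 0.835 dB → 0.835/20 = 0.04175 dB → -4.65825 dBu.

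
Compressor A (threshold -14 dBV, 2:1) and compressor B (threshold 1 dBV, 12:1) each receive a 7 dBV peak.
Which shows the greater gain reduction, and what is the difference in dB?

A, by 5 dB

A: overshoot 21 dB → output overshoot 10.5 dB → GR 10.5 dB.
B: overshoot 6 dB → output overshoot 0.5 dB → GR 5.5 dB.
Difference: 5 dB in favour of A.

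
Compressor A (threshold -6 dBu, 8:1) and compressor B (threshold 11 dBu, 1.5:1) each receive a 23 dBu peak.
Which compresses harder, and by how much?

A: overshoot 29 dB → output overshoot 3.625 dB → GR 25.375 dB.
B: overshoot 12 dB → output overshoot 8 dB → GR 4 dB.
Difference: 21.375 dB in favour of A.

A, by 21.375 dB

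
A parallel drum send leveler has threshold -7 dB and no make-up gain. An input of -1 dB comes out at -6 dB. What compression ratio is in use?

Input overshoot = -1 − (-7) = 6 dB; output overshoot = -6 − (-7) = 1 dB.
Ratio = 6 / 1 = 6.

6:1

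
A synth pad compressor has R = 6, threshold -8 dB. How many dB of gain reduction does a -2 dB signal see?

Overshoot = -2 − (-8) = 6 dB.
A 6:1 ratio leaves 1 dB of that excess.
Gain reduction = 6 − 1 = 5 dB.

5 dB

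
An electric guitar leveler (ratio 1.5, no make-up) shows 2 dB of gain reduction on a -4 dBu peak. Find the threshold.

-10 dBu

Gain reduction = -4 − (-6) = 2 dB; output overshoot = GR / (R − 1) = 2 / 0.5 = 4 dB.
Threshold = output − output overshoot = -6 − 4 = -10 dBu.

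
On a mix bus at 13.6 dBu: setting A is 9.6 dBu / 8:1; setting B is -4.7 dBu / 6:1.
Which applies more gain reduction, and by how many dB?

B, by 11.75 dB

A: 4 dB over, compressed to 0.5 dB over, so 3.5 dB of GR.
B: 18.3 dB over, compressed to 3.05 dB over, so 15.25 dB of GR.
B applies 11.75 dB more gain reduction.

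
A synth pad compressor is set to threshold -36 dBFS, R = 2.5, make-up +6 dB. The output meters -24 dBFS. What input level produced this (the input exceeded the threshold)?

Remove make-up: -24 − 6 = -30 dBFS.
That's 6 dB above the -36 dBFS threshold.
Before 2.5:1 compression the overshoot was 6 × 2.5 = 15 dB, so input = -36 + 15 = -21 dBFS.

-21 dBFS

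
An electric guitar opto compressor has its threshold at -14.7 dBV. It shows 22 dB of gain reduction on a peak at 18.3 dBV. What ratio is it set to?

3:1

Input overshoot = 18.3 − (-14.7) = 33 dB.
Output overshoot = 33 − 22 = 11 dB.
Ratio = input overshoot / output overshoot = 33 / 11 = 3.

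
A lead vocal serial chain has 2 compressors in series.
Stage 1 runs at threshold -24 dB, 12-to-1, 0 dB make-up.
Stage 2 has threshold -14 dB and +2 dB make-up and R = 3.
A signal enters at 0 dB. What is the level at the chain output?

-20 dB

Stage 1: overshoot 24 dB → 24/12 = 2 dB → -22 dB.
Stage 2: -22 dB ≤ -14 dB, so stage 2 doesn't engage; make-up brings it to -20 dB.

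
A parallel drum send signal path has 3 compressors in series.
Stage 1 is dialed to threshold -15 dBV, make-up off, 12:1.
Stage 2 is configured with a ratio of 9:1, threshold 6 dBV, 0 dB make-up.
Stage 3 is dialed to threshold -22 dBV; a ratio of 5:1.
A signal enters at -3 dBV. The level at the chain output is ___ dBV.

Stage 1: -3 dBV is 12 dB over -15 dBV; at 12:1 that becomes 1 dB over, giving -14 dBV.
Stage 2: -14 dBV ≤ 6 dBV, so stage 2 doesn't engage; output -14 dBV.
Stage 3: 8 dB above -22 dBV, reduced 5:1 to 1.6 dB above → -20.4 dBV.

-20.4 dBV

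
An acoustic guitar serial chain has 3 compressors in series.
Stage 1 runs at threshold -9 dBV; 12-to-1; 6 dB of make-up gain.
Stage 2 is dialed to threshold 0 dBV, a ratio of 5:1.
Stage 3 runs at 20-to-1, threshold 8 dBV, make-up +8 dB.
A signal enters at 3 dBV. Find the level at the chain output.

6 dBV

Stage 1: 3 dBV is 12 dB over -9 dBV; at 12:1 that becomes 1 dB over, giving -8 dBV; +6 dB make-up → -2 dBV.
Stage 2: below threshold (-2 ≤ 0); passes unchanged; output -2 dBV.
Stage 3: -2 dBV is at or below the 8 dBV threshold — no compression; make-up brings it to 6 dBV.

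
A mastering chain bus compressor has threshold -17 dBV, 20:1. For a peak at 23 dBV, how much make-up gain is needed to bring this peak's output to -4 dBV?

Overshoot 40 dB → 40/20 = 2 dB after compression, so the compressed level is -17 + 2 = -15 dBV.
Make-up = target − compressed = -4 − (-15) = 11 dB.

11 dB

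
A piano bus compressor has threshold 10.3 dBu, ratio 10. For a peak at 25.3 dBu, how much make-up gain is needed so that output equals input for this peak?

13.5 dB

Without make-up, output = threshold + overshoot/10 = 10.3 + 1.5 = 11.8 dBu.
Gap to target: 13.5 dB.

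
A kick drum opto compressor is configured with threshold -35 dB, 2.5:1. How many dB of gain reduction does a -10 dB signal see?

15 dB

Overshoot = -10 − (-35) = 25 dB.
A 2.5:1 ratio leaves 10 dB of that excess.
Gain reduction = 25 − 10 = 15 dB.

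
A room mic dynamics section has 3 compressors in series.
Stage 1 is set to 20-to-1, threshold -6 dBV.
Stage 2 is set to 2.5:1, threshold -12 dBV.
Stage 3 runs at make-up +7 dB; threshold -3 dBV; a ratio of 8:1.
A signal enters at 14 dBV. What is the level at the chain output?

Stage 1: 14 dBV is 20 dB over -6 dBV; at 20:1 that becomes 1 dB over, giving -5 dBV.
Stage 2: -5 dBV is 7 dB over -12 dBV; at 2.5:1 that becomes 2.8 dB over, giving -9.2 dBV.
Stage 3: below threshold (-9.2 ≤ -3); passes unchanged; make-up brings it to -2.2 dBV.

-2.2 dBV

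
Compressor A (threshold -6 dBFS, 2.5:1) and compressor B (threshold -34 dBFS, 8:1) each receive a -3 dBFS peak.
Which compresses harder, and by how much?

B, by 25.325 dB

A: GR = 3 − 3/2.5 = 1.8 dB.
B: GR = 31 − 31/8 = 27.125 dB.
B reduces 25.325 dB more.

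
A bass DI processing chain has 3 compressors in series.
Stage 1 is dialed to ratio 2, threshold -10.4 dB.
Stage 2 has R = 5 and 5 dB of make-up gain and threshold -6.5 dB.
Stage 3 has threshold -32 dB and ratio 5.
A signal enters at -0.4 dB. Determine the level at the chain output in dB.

Stage 1: 10 dB above -10.4 dB, reduced 2:1 to 5 dB above → -5.4 dB.
Stage 2: 1.1 dB above -6.5 dB, reduced 5:1 to 0.22 dB above → -6.28 dB; +5 dB make-up → -1.28 dB.
Stage 3: 30.72 dB above -32 dB, reduced 5:1 to 6.144 dB above → -25.856 dB.

-25.856 dB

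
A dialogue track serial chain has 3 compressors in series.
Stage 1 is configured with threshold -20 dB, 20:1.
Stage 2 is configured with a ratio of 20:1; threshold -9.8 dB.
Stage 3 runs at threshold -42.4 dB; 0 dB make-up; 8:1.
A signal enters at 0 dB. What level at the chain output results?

Stage 1: overshoot 20 dB → 20/20 = 1 dB → -19 dB.
Stage 2: -19 dB ≤ -9.8 dB, so stage 2 doesn't engage; output -19 dB.
Stage 3: -19 dB is 23.4 dB over -42.4 dB; at 8:1 that becomes 2.925 dB over, giving -39.475 dB.

-39.475 dB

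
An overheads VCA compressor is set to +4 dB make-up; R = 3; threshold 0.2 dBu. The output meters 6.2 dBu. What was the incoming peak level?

Before make-up, the level was 6.2 − 4 = 2.2 dBu.
That's 2 dB above the 0.2 dBu threshold.
Before 3:1 compression the overshoot was 2 × 3 = 6 dB, so input = 0.2 + 6 = 6.2 dBu.

6.2 dBu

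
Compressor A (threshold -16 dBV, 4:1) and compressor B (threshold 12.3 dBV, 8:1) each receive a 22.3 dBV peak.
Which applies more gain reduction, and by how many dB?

A, by 19.975 dB

A: overshoot 38.3 dB → output overshoot 9.575 dB → GR 28.725 dB.
B: overshoot 10 dB → output overshoot 1.25 dB → GR 8.75 dB.
Difference: 19.975 dB in favour of A.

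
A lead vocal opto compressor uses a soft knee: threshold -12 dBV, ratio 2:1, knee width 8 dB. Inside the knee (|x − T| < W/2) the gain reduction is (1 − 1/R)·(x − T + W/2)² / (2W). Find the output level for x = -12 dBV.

x − T + W/2 = -12 − (-12) + 4 = 4.
GR = (1 − 1/2) × 4² / 16 = 0.5 × 16 / 16 = 0.5 dB.
Output = -12 − 0.5 = -12.5 dBV.

-12.5 dBV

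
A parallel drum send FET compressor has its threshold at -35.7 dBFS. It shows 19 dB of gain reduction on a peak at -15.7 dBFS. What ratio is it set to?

20:1

Input overshoot = -15.7 − (-35.7) = 20 dB.
Output overshoot = 20 − 19 = 1 dB.
Ratio = input overshoot / output overshoot = 20 / 1 = 20.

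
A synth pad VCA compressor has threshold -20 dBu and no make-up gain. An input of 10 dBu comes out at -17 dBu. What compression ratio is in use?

Input overshoot = 10 − (-20) = 30 dB; output overshoot = -17 − (-20) = 3 dB.
Ratio = 30 / 3 = 10.

10:1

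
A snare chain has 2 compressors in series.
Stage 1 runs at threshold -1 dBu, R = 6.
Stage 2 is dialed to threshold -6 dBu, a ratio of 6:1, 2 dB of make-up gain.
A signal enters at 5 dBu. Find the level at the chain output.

Stage 1: 6 dB above -1 dBu, reduced 6:1 to 1 dB above → 0 dBu.
Stage 2: 0 dBu is 6 dB over -6 dBu; at 6:1 that becomes 1 dB over, giving -5 dBu; +2 dB make-up → -3 dBu.

-3 dBu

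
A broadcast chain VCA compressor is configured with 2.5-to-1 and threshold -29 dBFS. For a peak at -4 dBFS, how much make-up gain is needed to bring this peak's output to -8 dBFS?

11 dB

Without make-up, output = threshold + overshoot/2.5 = -29 + 10 = -19 dBFS.
Gap to target: 11 dB.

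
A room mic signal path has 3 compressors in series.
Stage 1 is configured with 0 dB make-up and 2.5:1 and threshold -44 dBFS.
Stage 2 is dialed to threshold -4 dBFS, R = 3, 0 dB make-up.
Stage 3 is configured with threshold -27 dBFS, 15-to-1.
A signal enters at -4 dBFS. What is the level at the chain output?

Stage 1: -4 dBFS is 40 dB over -44 dBFS; at 2.5:1 that becomes 16 dB over, giving -28 dBFS.
Stage 2: -28 dBFS ≤ -4 dBFS, so stage 2 doesn't engage; output -28 dBFS.
Stage 3: -28 dBFS is at or below the -27 dBFS threshold — no compression; output -28 dBFS.

-28 dBFS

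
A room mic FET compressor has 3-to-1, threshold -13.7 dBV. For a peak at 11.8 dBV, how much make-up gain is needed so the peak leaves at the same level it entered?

17 dB

Without make-up, output = threshold + overshoot/3 = -13.7 + 8.5 = -5.2 dBV.
Gap to target: 17 dB.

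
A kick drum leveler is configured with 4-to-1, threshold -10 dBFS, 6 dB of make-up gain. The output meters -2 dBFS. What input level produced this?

-2 dBFS

Before make-up, the level was -2 − 6 = -8 dBFS.
That's 2 dB above the -10 dBFS threshold.
Input overshoot = R × output overshoot = 8 dB → input = -10 + 8 = -2 dBFS.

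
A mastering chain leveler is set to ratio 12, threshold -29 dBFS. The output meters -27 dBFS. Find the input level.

The compressed level sits -27 − (-29) = 2 dB over threshold.
Input overshoot = R × output overshoot = 24 dB → input = -29 + 24 = -5 dBFS.

-5 dBFS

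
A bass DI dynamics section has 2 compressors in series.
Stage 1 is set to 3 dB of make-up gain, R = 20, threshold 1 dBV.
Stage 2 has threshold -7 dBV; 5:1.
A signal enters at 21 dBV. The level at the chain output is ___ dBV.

-4.6 dBV

Stage 1: overshoot 20 dB → 20/20 = 1 dB → 2 dBV; +3 dB make-up → 5 dBV.
Stage 2: 12 dB above -7 dBV, reduced 5:1 to 2.4 dB above → -4.6 dBV.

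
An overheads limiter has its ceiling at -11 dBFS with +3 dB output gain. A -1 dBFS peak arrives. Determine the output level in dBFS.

-8 dBFS

The limiter clamps the peak to its -11 dBFS ceiling.
Output gain then adds 3 dB: -11 + 3 = -8 dBFS.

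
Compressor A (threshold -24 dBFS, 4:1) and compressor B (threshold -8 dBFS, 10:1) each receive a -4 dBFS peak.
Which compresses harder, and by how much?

A: overshoot 20 dB → output overshoot 5 dB → GR 15 dB.
B: overshoot 4 dB → output overshoot 0.4 dB → GR 3.6 dB.
A reduces 11.4 dB more.

A, by 11.4 dB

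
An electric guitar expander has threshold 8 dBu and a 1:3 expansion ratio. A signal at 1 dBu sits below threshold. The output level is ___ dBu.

Below threshold, a 1:3 expander applies gain = (3−1)×(T − x) of attenuation.
(3−1) × 7 = 14 dB, so output = 1 − 14 = -13 dBu.

-13 dBu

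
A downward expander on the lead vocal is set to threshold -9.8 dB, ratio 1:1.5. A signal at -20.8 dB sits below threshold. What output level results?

-26.3 dB

Undershoot = (-9.8) − (-20.8) = 11 dB.
At 1:1.5, that expands to 16.5 dB under threshold.
Output = -9.8 − 16.5 = -26.3 dB.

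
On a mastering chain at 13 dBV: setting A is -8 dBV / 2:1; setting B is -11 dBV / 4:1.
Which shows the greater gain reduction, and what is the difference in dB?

A: overshoot 21 dB → output overshoot 10.5 dB → GR 10.5 dB.
B: overshoot 24 dB → output overshoot 6 dB → GR 18 dB.
Difference: 7.5 dB in favour of B.

B, by 7.5 dB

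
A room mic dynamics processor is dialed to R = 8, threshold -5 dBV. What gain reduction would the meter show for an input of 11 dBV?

14 dB

Overshoot = 11 − (-5) = 16 dB.
A 8:1 ratio leaves 2 dB of that excess.
Gain reduction = 16 − 2 = 14 dB.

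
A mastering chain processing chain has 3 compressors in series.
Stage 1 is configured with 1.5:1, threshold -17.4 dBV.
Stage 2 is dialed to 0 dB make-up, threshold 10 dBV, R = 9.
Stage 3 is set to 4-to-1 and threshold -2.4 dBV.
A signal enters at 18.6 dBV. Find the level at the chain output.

Stage 1: 18.6 dBV is 36 dB over -17.4 dBV; at 1.5:1 that becomes 24 dB over, giving 6.6 dBV.
Stage 2: below threshold (6.6 ≤ 10); passes unchanged; output 6.6 dBV.
Stage 3: overshoot 9 dB → 9/4 = 2.25 dB → -0.15 dBV.

-0.15 dBV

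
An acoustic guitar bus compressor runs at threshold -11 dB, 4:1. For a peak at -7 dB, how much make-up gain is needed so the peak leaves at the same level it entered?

3 dB

Overshoot 4 dB → 4/4 = 1 dB after compression, so the compressed level is -11 + 1 = -10 dB.
Make-up = target − compressed = -7 − (-10) = 3 dB.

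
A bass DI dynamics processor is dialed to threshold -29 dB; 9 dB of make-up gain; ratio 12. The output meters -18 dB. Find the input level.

Stripping the +9 dB make-up gives -27 dB at the gain stage.
Post-compression overshoot = -27 − (-29) = 2 dB.
Before 12:1 compression the overshoot was 2 × 12 = 24 dB, so input = -29 + 24 = -5 dB.

-5 dB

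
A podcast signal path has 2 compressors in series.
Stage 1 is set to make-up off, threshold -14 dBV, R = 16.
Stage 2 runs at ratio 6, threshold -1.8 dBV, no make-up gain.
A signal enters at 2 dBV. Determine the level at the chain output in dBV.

-13 dBV

Stage 1: 16 dB above -14 dBV, reduced 16:1 to 1 dB above → -13 dBV.
Stage 2: -13 dBV is at or below the -1.8 dBV threshold — no compression; output -13 dBV.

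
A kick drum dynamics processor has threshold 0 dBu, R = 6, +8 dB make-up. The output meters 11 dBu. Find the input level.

18 dBu

Stripping the +8 dB make-up gives 3 dBu at the gain stage.
That's 3 dB above the 0 dBu threshold.
Undo the ratio: input overshoot = 3 × 6 = 18 dB, giving input = 18 dBu.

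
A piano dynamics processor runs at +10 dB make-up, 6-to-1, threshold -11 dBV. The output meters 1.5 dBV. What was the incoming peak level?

Before make-up, the level was 1.5 − 10 = -8.5 dBV.
That's 2.5 dB above the -11 dBV threshold.
Before 6:1 compression the overshoot was 2.5 × 6 = 15 dB, so input = -11 + 15 = 4 dBV.

4 dBV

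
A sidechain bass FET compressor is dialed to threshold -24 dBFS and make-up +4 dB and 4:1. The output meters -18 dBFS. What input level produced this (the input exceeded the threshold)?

Before make-up, the level was -18 − 4 = -22 dBFS.
That's 2 dB above the -24 dBFS threshold.
Input overshoot = R × output overshoot = 8 dB → input = -24 + 8 = -16 dBFS.

-16 dBFS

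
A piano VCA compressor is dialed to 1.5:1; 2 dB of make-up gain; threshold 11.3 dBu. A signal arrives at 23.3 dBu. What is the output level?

23.3 dBu sits 12 dB over threshold.
1.5:1 compression reduces that to 12/1.5 = 8 dB over.
That puts the output at 19.3 dBu; make-up adds 2 dB, giving 21.3 dBu.

21.3 dBu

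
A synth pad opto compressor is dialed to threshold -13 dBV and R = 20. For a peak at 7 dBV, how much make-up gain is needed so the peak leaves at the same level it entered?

The peak compresses to -13 + 20/20 = -12 dBV.
To reach 7 dBV requires 7 − (-12) = 19 dB of make-up.

19 dB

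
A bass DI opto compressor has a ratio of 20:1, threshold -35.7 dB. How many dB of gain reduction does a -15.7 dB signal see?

19 dB

-15.7 dB exceeds the threshold by 20 dB.
At 20:1, output sits 20/20 = 1 dB above threshold.
Gain reduction = 20 − 1 = 19 dB.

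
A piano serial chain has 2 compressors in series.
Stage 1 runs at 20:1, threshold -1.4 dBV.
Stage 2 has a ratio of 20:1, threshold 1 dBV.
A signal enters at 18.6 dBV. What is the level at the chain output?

-0.4 dBV

Stage 1: overshoot 20 dB → 20/20 = 1 dB → -0.4 dBV.
Stage 2: below threshold (-0.4 ≤ 1); passes unchanged; output -0.4 dBV.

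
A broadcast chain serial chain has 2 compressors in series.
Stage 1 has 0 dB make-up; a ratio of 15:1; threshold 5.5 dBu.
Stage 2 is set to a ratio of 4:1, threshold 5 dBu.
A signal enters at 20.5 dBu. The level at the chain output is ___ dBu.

5.375 dBu

Stage 1: overshoot 15 dB → 15/15 = 1 dB → 6.5 dBu.
Stage 2: 1.5 dB above 5 dBu, reduced 4:1 to 0.375 dB above → 5.375 dBu.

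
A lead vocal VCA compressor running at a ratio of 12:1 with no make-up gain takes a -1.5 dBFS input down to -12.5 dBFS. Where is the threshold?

Let T be the threshold. Output overshoot = (input overshoot)/R, so -12.5 − T = (-1.5 − T)/12.
12·(-12.5 − T) = -1.5 − T → 11·T = -150 − (-1.5) = -148.5.
T = -148.5/11 = -13.5 dBFS.

-13.5 dBFS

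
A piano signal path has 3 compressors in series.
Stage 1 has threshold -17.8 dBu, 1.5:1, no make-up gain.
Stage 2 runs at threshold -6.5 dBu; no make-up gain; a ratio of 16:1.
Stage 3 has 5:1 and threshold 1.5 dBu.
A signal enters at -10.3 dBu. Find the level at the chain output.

-12.8 dBu

Stage 1: -10.3 dBu is 7.5 dB over -17.8 dBu; at 1.5:1 that becomes 5 dB over, giving -12.8 dBu.
Stage 2: -12.8 dBu is at or below the -6.5 dBu threshold — no compression; output -12.8 dBu.
Stage 3: -12.8 dBu is at or below the 1.5 dBu threshold — no compression; output -12.8 dBu.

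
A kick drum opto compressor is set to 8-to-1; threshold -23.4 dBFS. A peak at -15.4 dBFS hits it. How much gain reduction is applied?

-15.4 dBFS exceeds the threshold by 8 dB.
At 8:1, output sits 8/8 = 1 dB above threshold.
GR = overshoot in − overshoot out = 8 − 1 = 7 dB.

7 dB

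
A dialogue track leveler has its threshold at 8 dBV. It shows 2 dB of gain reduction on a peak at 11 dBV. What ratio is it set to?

Input overshoot = 11 − 8 = 3 dB.
Output overshoot = 3 − 2 = 1 dB.
Ratio = input overshoot / output overshoot = 3 / 1 = 3.

3:1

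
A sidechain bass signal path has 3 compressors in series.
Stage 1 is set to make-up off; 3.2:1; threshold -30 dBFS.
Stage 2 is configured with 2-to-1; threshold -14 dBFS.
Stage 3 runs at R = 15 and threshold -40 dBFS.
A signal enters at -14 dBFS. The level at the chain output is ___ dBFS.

Stage 1: overshoot 16 dB → 16/3.2 = 5 dB → -25 dBFS.
Stage 2: -25 dBFS is at or below the -14 dBFS threshold — no compression; output -25 dBFS.
Stage 3: -25 dBFS is 15 dB over -40 dBFS; at 15:1 that becomes 1 dB over, giving -39 dBFS.

-39 dBFS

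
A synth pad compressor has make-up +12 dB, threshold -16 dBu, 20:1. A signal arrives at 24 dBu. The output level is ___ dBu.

-2 dBu

24 dBu sits 40 dB over threshold.
20:1 compression reduces that to 40/20 = 2 dB over.
Output = -16 + 2 = -14 dBu; make-up adds 12 dB, giving -2 dBu.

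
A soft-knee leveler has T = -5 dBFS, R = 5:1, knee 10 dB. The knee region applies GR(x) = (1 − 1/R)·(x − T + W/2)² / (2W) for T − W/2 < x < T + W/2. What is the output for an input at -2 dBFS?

-4.56 dBFS

x − T + W/2 = -2 − (-5) + 5 = 8.
GR = (1 − 1/5) × 8² / 20 = 0.8 × 64 / 20 = 2.56 dB.
Output = -2 − 2.56 = -4.56 dBFS.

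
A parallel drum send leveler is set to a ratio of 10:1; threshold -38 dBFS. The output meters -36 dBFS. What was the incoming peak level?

-18 dBFS

That's 2 dB above the -38 dBFS threshold.
Before 10:1 compression the overshoot was 2 × 10 = 20 dB, so input = -38 + 20 = -18 dBFS.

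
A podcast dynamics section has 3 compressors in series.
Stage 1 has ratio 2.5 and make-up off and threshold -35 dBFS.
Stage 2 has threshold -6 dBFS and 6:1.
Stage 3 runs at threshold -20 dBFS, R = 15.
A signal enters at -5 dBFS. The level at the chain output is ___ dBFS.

-23 dBFS

Stage 1: overshoot 30 dB → 30/2.5 = 12 dB → -23 dBFS.
Stage 2: below threshold (-23 ≤ -6); passes unchanged; output -23 dBFS.
Stage 3: below threshold (-23 ≤ -20); passes unchanged; output -23 dBFS.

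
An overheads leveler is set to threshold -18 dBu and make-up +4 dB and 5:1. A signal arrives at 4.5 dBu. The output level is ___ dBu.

-9.5 dBu

4.5 dBu sits 22.5 dB over threshold.
At 5:1 the overshoot is divided by 5, leaving 4.5 dB above threshold.
So the level is -18 + 4.5 = -13.5 dBu; make-up adds 4 dB, giving -9.5 dBu.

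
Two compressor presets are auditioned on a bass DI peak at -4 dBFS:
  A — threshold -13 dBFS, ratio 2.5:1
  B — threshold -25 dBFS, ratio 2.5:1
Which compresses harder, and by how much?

B, by 7.2 dB

A: overshoot 9 dB → output overshoot 3.6 dB → GR 5.4 dB.
B: overshoot 21 dB → output overshoot 8.4 dB → GR 12.6 dB.
Difference: 7.2 dB in favour of B.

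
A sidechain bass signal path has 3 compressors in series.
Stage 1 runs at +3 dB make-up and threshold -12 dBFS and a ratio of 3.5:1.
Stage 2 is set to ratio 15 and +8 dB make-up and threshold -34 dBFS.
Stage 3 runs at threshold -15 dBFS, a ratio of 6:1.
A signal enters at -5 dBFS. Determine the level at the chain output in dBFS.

Stage 1: -5 dBFS is 7 dB over -12 dBFS; at 3.5:1 that becomes 2 dB over, giving -10 dBFS; +3 dB make-up → -7 dBFS.
Stage 2: -7 dBFS is 27 dB over -34 dBFS; at 15:1 that becomes 1.8 dB over, giving -32.2 dBFS; +8 dB make-up → -24.2 dBFS.
Stage 3: -24.2 dBFS is at or below the -15 dBFS threshold — no compression; output -24.2 dBFS.

-24.2 dBFS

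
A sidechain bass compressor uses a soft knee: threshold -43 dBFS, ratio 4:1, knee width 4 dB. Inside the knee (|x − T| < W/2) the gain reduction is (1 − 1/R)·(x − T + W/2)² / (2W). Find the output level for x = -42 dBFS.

x − T + W/2 = -42 − (-43) + 2 = 3.
GR = (1 − 1/4) × 3² / 8 = 0.75 × 9 / 8 = 0.84375 dB.
Output = -42 − 0.84375 = -42.84375 dBFS.

-42.84375 dBFS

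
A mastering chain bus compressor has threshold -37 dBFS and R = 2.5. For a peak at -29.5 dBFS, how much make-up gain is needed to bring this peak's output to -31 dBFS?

Overshoot 7.5 dB → 7.5/2.5 = 3 dB after compression, so the compressed level is -37 + 3 = -34 dBFS.
Make-up = target − compressed = -31 − (-34) = 3 dB.

3 dB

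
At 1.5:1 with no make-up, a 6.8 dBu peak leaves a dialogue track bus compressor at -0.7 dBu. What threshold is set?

-15.7 dBu

Let T be the threshold. Output overshoot = (input overshoot)/R, so -0.7 − T = (6.8 − T)/1.5.
1.5·(-0.7 − T) = 6.8 − T → 0.5·T = -1.05 − 6.8 = -7.85.
T = -7.85/0.5 = -15.7 dBu.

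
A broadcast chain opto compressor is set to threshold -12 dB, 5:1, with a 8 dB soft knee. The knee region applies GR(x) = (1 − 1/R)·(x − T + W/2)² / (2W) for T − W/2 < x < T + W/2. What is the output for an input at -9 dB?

x − T + W/2 = -9 − (-12) + 4 = 7.
GR = (1 − 1/5) × 7² / 16 = 0.8 × 49 / 16 = 2.45 dB.
Output = -9 − 2.45 = -11.45 dB.

-11.45 dB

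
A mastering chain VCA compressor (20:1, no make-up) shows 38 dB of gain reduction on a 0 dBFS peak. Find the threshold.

Let T be the threshold. Output overshoot = (input overshoot)/R, so -38 − T = (0 − T)/20.
20·(-38 − T) = 0 − T → 19·T = -760 − 0 = -760.
T = -760/19 = -40 dBFS.

-40 dBFS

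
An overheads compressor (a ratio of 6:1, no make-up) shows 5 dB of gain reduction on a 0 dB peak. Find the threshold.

Input is 6 dB above T (since output overshoot × R = input overshoot: (-5 − T)·6 = 0 − T gives T = -6 dB).
Check: -6 + (0 − (-6))/6 = -6 + 1 = -5 dB. ✓

-6 dB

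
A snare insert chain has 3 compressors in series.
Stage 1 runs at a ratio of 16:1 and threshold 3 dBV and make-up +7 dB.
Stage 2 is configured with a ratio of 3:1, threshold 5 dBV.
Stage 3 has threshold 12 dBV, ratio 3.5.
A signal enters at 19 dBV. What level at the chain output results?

Stage 1: overshoot 16 dB → 16/16 = 1 dB → 4 dBV; +7 dB make-up → 11 dBV.
Stage 2: overshoot 6 dB → 6/3 = 2 dB → 7 dBV.
Stage 3: below threshold (7 ≤ 12); passes unchanged; output 7 dBV.

7 dBV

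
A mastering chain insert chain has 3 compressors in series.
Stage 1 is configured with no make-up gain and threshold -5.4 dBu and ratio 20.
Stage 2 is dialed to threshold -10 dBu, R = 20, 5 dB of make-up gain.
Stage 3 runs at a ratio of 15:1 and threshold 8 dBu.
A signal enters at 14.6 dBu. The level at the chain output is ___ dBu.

Stage 1: 14.6 dBu is 20 dB over -5.4 dBu; at 20:1 that becomes 1 dB over, giving -4.4 dBu.
Stage 2: 5.6 dB above -10 dBu, reduced 20:1 to 0.28 dB above → -9.72 dBu; +5 dB make-up → -4.72 dBu.
Stage 3: -4.72 dBu ≤ 8 dBu, so stage 3 doesn't engage; output -4.72 dBu.

-4.72 dBu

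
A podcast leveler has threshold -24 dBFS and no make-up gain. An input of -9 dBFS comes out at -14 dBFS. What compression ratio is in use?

Input overshoot = -9 − (-24) = 15 dB; output overshoot = -14 − (-24) = 10 dB.
Ratio = 15 / 10 = 1.5.

1.5:1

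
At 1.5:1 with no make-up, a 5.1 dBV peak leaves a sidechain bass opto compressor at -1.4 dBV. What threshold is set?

Let T be the threshold. Output overshoot = (input overshoot)/R, so -1.4 − T = (5.1 − T)/1.5.
1.5·(-1.4 − T) = 5.1 − T → 0.5·T = -2.1 − 5.1 = -7.2.
T = -7.2/0.5 = -14.4 dBV.

-14.4 dBV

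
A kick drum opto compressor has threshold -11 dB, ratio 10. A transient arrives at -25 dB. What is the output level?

-25 dB is 14 dB below the -11 dB threshold, so no gain reduction is applied.
Output = input = -25 dB.

-25 dB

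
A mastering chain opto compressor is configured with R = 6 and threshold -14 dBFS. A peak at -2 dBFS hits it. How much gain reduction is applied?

10 dB

The signal is 12 dB above threshold.
At 6:1, output sits 12/6 = 2 dB above threshold.
Gain reduction = 12 − 2 = 10 dB.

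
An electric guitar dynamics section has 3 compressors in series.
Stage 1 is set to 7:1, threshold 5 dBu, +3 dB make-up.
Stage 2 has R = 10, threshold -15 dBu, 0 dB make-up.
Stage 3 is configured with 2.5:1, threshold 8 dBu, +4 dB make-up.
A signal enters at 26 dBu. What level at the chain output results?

Stage 1: 26 dBu is 21 dB over 5 dBu; at 7:1 that becomes 3 dB over, giving 8 dBu; +3 dB make-up → 11 dBu.
Stage 2: 26 dB above -15 dBu, reduced 10:1 to 2.6 dB above → -12.4 dBu.
Stage 3: -12.4 dBu ≤ 8 dBu, so stage 3 doesn't engage; make-up brings it to -8.4 dBu.

-8.4 dBu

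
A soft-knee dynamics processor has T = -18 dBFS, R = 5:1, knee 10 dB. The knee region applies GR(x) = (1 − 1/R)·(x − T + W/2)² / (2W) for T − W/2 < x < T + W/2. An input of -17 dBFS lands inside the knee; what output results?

x − T + W/2 = -17 − (-18) + 5 = 6.
GR = (1 − 1/5) × 6² / 20 = 0.8 × 36 / 20 = 1.44 dB.
Output = -17 − 1.44 = -18.44 dBFS.

-18.44 dBFS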